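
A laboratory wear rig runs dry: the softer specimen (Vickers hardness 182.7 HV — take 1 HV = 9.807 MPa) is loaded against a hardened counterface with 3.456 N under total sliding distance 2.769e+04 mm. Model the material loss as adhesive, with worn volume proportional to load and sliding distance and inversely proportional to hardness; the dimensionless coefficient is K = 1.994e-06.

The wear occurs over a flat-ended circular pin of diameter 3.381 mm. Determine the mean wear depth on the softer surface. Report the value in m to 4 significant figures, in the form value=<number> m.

The intermediates are displayed rounded. All working math runs at exact precision. Rounded once at the end, at four significant digits.
Total distance L = 2.769e+04 mm = 27.69 m.
Hardness H = 182.7 HV × 9.807 MPa/HV = 1792 MPa = 1.792e+09 Pa.
Pin diameter d = 3.381 mm = 0.003381 m. Contact area A = π·d²/4 = π·(0.003381 m)²/4 = 8.978e-06 m².
Restated in SI base units: W = 3.456 N, H = 1.792e+09 Pa, K = 1.994e-06.
Worn volume V = K·W·L/H = 1.994e-06 · 3.456 · 27.69 / 1.792e+09 = 1.065e-13 m³.
Depth of wear h = V/A = 1.065e-13 / 8.978e-06 = 1.186e-08 m.

value=1.186e-08 m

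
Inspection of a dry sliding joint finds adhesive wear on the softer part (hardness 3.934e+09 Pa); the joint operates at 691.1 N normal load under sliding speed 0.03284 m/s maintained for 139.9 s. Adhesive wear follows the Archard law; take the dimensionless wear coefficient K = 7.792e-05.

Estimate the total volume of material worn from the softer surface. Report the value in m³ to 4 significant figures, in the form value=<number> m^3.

value=6.289e-11 m^3

The algebra holds full precision; the intermediates are shown rounded — one last rounding: four significant figures.
Convert: Total distance L = v·t = 0.03284 m/s × 139.9 s = 4.594 m.
In SI base units: W = 691.1 N, H = 3.934e+09 Pa, K = 7.792e-05.
Volume removed: V = K·W·L/H = 7.792e-05 · 691.1 · 4.594 / 3.934e+09 = 6.289e-11 m³.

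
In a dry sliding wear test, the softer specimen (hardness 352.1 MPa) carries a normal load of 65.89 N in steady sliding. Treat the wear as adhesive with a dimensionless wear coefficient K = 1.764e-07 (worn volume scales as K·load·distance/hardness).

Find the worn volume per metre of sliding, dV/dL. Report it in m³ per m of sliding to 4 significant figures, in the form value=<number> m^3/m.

value=3.301e-14 m^3/m

Intermediate values are printed rounded, and the computation keeps full float precision; rounded once at the end to four significant digits.
Convert: Hardness H = 352.1 MPa = 3.521e+08 Pa.
Working in SI base units: W = 65.89 N, H = 3.521e+08 Pa, K = 1.764e-07.
Sliding wear rate dV/dL = K·W/H (independent of L): 1.764e-07 · 65.89 / 3.521e+08 = 3.301e-14 m³/m.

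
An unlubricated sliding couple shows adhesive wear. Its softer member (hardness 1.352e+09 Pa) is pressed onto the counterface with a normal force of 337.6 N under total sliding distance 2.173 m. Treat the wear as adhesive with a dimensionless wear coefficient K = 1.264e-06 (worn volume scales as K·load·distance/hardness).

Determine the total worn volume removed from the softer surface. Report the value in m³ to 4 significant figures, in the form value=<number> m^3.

All arithmetic runs at full precision. Intermediates are displayed rounded; one last rounding to four significant figures.
In SI base units: W = 337.6 N, H = 1.352e+09 Pa, K = 1.264e-06.
Archard volume V = K·W·L/H = 1.264e-06 · 337.6 · 2.173 / 1.352e+09 = 6.859e-13 m³.

value=6.859e-13 m^3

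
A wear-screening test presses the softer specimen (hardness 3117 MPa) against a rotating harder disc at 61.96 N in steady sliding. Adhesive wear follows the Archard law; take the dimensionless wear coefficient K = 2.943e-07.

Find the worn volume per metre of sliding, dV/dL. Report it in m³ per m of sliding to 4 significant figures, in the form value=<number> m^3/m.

Each operation holds full precision, and shown intermediates are rounded, and one final rounding: 4 significant figures.
Hardness H = 3117 MPa = 3.117e+09 Pa.
Collected in SI base units: W = 61.96 N, H = 3.117e+09 Pa, K = 2.943e-07.
Volumetric rate dV/dL = K·W/H, per unit distance: 2.943e-07 · 61.96 / 3.117e+09 = 5.850e-15 m³/m.

value=5.850e-15 m^3/m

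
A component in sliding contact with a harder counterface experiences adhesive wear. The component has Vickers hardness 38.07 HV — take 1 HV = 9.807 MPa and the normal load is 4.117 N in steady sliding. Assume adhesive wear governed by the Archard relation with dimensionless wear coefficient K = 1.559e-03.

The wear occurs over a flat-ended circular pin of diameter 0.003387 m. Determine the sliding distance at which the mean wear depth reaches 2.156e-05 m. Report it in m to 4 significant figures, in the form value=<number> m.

value=11.30 m

The intermediates are printed rounded; the computation carries full float precision, and a single final rounding to 4 significant digits.
Hardness H = 38.07 HV × 9.807 MPa/HV = 373.4 MPa = 3.734e+08 Pa.
Contact area A = π·d²/4 = π·(0.003387 m)²/4 = 9.010e-06 m².
In SI base units: W = 4.117 N, H = 3.734e+08 Pa, K = 1.559e-03.
Permissible volume V_lim = h_lim·A = 2.156e-05 · 9.010e-06 = 1.943e-10 m³.
Sliding life L = V_lim·H/(K·W) = 1.943e-10 · 3.734e+08 / (1.559e-03 · 4.117) = 11.30 m.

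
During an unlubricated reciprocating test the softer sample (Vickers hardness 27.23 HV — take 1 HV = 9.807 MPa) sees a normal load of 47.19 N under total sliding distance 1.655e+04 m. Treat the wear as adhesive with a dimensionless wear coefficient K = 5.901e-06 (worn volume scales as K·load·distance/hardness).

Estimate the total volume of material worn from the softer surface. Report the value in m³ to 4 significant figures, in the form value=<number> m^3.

value=1.726e-08 m^3

All working math carries exact precision — intermediate values are displayed rounded. Rounded just once: 4 significant figures.
Hardness H = 27.23 HV × 9.807 MPa/HV = 267.0 MPa = 2.670e+08 Pa.
Expressed in SI base units: W = 47.19 N, H = 2.670e+08 Pa, K = 5.901e-06.
Apply Archard: V = K·W·L/H = 5.901e-06 · 47.19 · 1.655e+04 / 2.670e+08 = 1.726e-08 m³.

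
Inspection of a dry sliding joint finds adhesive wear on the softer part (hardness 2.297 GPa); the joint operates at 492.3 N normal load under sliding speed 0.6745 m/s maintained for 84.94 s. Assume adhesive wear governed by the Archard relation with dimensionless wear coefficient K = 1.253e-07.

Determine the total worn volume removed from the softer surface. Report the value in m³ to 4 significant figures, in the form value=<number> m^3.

Each operation keeps full float precision, and shown intermediates are rounded; a single final rounding, at four significant figures.
Convert: Distance covered L = v·t = 0.6745 m/s × 84.94 s = 57.29 m.
Convert: Hardness H = 2.297 GPa = 2.297e+09 Pa.
SI base units throughout: W = 492.3 N, H = 2.297e+09 Pa, K = 1.253e-07.
By Archard's law, V = K·W·L/H = 1.253e-07 · 492.3 · 57.29 / 2.297e+09 = 1.539e-12 m³.

value=1.539e-12 m^3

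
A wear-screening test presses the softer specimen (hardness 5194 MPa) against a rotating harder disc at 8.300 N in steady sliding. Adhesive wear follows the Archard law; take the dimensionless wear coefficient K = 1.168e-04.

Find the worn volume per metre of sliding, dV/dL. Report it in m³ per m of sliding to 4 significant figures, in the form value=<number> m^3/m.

value=1.866e-13 m^3/m

The intermediates are shown rounded — every step runs at full float precision; one last rounding: 4 significant digits.
Hardness H = 5194 MPa = 5.194e+09 Pa.
In SI base units: W = 8.300 N, H = 5.194e+09 Pa, K = 1.168e-04.
Volumetric rate dV/dL = K·W/H, per unit distance: 1.168e-04 · 8.300 / 5.194e+09 = 1.866e-13 m³/m.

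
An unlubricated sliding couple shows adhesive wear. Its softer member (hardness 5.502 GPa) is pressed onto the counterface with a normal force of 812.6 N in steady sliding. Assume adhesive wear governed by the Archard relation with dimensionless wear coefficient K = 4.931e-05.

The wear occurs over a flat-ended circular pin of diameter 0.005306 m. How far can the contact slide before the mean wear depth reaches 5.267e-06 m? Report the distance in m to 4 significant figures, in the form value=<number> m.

Printed values are rounded — each operation holds full float precision; rounded once at the end, at four significant digits.
Convert: Hardness H = 5.502 GPa = 5.502e+09 Pa.
Convert: Contact area A = π·d²/4 = π·(0.005306 m)²/4 = 2.211e-05 m².
Expressed in SI base units: W = 812.6 N, H = 5.502e+09 Pa, K = 4.931e-05.
At the depth limit, V_lim = h_lim·A = 5.267e-06 · 2.211e-05 = 1.165e-10 m³.
Inverting, life L = V_lim·H/(K·W) = 1.165e-10 · 5.502e+09 / (4.931e-05 · 812.6) = 15.99 m.

value=15.99 m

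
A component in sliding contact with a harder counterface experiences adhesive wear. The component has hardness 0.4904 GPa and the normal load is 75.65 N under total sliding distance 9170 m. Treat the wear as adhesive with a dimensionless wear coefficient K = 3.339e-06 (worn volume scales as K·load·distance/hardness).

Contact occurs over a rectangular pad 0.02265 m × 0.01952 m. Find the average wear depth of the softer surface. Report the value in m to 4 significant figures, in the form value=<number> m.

Each operation keeps full precision; intermediates are shown rounded — a lone final rounding to 4 significant digits.
Convert: Hardness H = 0.4904 GPa = 4.904e+08 Pa.
Convert: Contact area A = 0.02265 m × 0.01952 m = 4.421e-04 m².
Expressed in SI base units: W = 75.65 N, H = 4.904e+08 Pa, K = 3.339e-06.
Volume removed: V = K·W·L/H = 3.339e-06 · 75.65 · 9170 / 4.904e+08 = 4.723e-09 m³.
Mean depth h = V/A = 4.723e-09 / 4.421e-04 = 1.068e-05 m.

value=1.068e-05 m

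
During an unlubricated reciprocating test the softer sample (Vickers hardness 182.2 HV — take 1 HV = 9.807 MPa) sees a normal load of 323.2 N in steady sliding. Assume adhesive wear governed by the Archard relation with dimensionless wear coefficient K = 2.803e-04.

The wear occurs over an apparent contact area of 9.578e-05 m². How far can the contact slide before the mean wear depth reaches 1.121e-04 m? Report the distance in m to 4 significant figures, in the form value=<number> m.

value=211.8 m

Intermediates appear rounded, and each operation maintains exact precision. Rounded just once to 4 significant digits.
Hardness H = 182.2 HV × 9.807 MPa/HV = 1787 MPa = 1.787e+09 Pa.
Restated in SI base units: W = 323.2 N, H = 1.787e+09 Pa, K = 2.803e-04.
At the depth limit, V_lim = h_lim·A = 1.121e-04 · 9.578e-05 = 1.074e-08 m³.
Inverting, life L = V_lim·H/(K·W) = 1.074e-08 · 1.787e+09 / (2.803e-04 · 323.2) = 211.8 m.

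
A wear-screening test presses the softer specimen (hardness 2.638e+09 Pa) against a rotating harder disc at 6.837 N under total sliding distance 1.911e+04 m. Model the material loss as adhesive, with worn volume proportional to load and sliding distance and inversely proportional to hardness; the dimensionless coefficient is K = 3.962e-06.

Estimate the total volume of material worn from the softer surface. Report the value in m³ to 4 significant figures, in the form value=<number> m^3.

Intermediates are shown rounded. Each operation runs at full precision; one final rounding: 4 significant digits.
In SI base units: W = 6.837 N, H = 2.638e+09 Pa, K = 3.962e-06.
Archard relation: V = K·W·L/H = 3.962e-06 · 6.837 · 1.911e+04 / 2.638e+09 = 1.962e-10 m³.

value=1.962e-10 m^3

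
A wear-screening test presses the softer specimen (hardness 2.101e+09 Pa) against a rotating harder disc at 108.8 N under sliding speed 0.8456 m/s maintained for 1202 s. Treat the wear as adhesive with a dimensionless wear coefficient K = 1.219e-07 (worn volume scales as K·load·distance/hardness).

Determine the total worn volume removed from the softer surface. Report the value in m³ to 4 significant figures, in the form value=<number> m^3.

Intermediates appear rounded, and every step maintains full precision — rounded just once, at 4 significant digits.
Convert: Distance covered L = v·t = 0.8456 m/s × 1202 s = 1016 m.
SI base units throughout: W = 108.8 N, H = 2.101e+09 Pa, K = 1.219e-07.
Volume removed: V = K·W·L/H = 1.219e-07 · 108.8 · 1016 / 2.101e+09 = 6.416e-12 m³.

value=6.416e-12 m^3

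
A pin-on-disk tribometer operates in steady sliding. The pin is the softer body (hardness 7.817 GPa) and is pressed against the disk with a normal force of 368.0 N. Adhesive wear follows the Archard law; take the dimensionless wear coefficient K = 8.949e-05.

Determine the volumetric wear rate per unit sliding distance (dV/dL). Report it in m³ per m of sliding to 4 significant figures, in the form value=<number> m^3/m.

value=4.213e-12 m^3/m

Every step maintains full precision; shown intermediates are rounded — a single final rounding: four significant digits.
Convert: Hardness H = 7.817 GPa = 7.817e+09 Pa.
Collected in SI base units: W = 368.0 N, H = 7.817e+09 Pa, K = 8.949e-05.
Sliding wear rate dV/dL = K·W/H — distance-free: 8.949e-05 · 368.0 / 7.817e+09 = 4.213e-12 m³/m.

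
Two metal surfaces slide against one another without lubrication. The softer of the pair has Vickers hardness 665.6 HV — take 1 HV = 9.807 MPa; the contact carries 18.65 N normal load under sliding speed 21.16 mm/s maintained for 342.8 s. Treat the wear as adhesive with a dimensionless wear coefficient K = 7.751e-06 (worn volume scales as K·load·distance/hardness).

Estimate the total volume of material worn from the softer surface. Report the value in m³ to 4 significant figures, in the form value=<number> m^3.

value=1.606e-13 m^3

All working math runs at full float precision. Shown intermediates are rounded — a lone final rounding: 4 significant digits.
Convert: Sliding speed v = 21.16 mm/s = 0.02116 m/s. The distance L = v·t = 0.02116 m/s × 342.8 s = 7.254 m.
Convert: Hardness H = 665.6 HV × 9.807 MPa/HV = 6528 MPa = 6.528e+09 Pa.
In SI base units, W = 18.65 N, H = 6.528e+09 Pa, K = 7.751e-06.
The Archard volume V = K·W·L/H = 7.751e-06 · 18.65 · 7.254 / 6.528e+09 = 1.606e-13 m³.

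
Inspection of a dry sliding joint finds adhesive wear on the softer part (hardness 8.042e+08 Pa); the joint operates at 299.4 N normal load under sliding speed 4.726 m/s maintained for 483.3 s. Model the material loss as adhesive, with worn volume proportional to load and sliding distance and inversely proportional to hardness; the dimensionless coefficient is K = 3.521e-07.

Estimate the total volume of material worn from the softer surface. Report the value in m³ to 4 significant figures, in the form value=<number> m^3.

value=2.994e-10 m^3

Every step carries full precision, and printed values are rounded — rounded just once to four significant figures.
Convert: Distance covered L = v·t = 4.726 m/s × 483.3 s = 2284 m.
As SI base values: W = 299.4 N, H = 8.042e+08 Pa, K = 3.521e-07.
Volume removed: V = K·W·L/H = 3.521e-07 · 299.4 · 2284 / 8.042e+08 = 2.994e-10 m³.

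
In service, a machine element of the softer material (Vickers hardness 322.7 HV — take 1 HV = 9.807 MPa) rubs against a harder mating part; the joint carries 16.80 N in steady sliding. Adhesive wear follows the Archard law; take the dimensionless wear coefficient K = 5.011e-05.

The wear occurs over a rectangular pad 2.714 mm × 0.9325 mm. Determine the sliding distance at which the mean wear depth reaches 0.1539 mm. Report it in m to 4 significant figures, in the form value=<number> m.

value=1464 m

Printed values are rounded, and all working math holds exact precision. Rounded just once to four significant digits.
Convert: Hardness H = 322.7 HV × 9.807 MPa/HV = 3165 MPa = 3.165e+09 Pa.
Convert: Pad sides 2.714 mm × 0.9325 mm = 2.714e-03 m × 9.325e-04 m. Contact area A = 2.714e-03 m × 9.325e-04 m = 2.531e-06 m².
Convert: Depth limit h_lim = 0.1539 mm = 1.539e-04 m.
Working in SI base units: W = 16.80 N, H = 3.165e+09 Pa, K = 5.011e-05.
Volume at the limit: V_lim = h_lim·A = 1.539e-04 · 2.531e-06 = 3.895e-10 m³.
So the life L = V_lim·H/(K·W) = 3.895e-10 · 3.165e+09 / (5.011e-05 · 16.80) = 1464 m.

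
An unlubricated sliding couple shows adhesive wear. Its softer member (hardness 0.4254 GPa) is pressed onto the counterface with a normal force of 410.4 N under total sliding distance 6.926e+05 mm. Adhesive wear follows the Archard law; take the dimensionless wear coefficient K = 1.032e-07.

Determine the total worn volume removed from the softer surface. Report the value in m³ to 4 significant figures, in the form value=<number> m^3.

value=6.896e-11 m^3

Intermediate values appear rounded; every step holds exact precision; a lone final rounding to four significant digits.
Total distance L = 6.926e+05 mm = 692.6 m.
Hardness H = 0.4254 GPa = 4.254e+08 Pa.
Restated in SI base units: W = 410.4 N, H = 4.254e+08 Pa, K = 1.032e-07.
By Archard's law, V = K·W·L/H = 1.032e-07 · 410.4 · 692.6 / 4.254e+08 = 6.896e-11 m³.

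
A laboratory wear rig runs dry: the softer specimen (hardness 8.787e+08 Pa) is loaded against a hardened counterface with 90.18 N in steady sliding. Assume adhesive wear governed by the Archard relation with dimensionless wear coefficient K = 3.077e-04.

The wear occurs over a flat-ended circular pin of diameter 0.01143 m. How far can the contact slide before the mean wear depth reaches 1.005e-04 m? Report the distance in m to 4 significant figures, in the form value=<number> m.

value=326.6 m

All working math runs at full float precision — the intermediates are printed rounded. Rounded just once: 4 significant digits.
Contact area A = π·d²/4 = π·(0.01143 m)²/4 = 1.026e-04 m².
Restated in SI base units: W = 90.18 N, H = 8.787e+08 Pa, K = 3.077e-04.
Limit volume V_lim = h_lim·A = 1.005e-04 · 1.026e-04 = 1.031e-08 m³.
Thus life L = V_lim·H/(K·W) = 1.031e-08 · 8.787e+08 / (3.077e-04 · 90.18) = 326.6 m.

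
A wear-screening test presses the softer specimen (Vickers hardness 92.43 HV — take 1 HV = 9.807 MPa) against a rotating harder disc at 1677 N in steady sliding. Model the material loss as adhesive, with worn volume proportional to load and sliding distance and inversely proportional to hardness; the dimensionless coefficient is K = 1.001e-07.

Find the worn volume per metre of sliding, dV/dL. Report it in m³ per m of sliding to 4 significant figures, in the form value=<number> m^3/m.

Intermediate values are shown rounded. Each operation runs at full float precision, and rounded once at the end, at 4 significant digits.
Convert: Hardness H = 92.43 HV × 9.807 MPa/HV = 906.5 MPa = 9.065e+08 Pa.
Collected in SI base units: W = 1677 N, H = 9.065e+08 Pa, K = 1.001e-07.
Rate of wear dV/dL = K·W/H, so: 1.001e-07 · 1677 / 9.065e+08 = 1.852e-13 m³/m.

value=1.852e-13 m^3/m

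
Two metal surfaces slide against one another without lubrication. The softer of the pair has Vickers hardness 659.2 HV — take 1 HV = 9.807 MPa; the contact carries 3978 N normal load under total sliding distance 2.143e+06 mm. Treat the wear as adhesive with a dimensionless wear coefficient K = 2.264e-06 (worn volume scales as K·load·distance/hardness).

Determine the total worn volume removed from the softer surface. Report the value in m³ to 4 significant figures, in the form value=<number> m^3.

Intermediate values appear rounded, and the algebra maintains exact precision; a single final rounding: four significant digits.
Convert: Sliding distance L = 2.143e+06 mm = 2143 m.
Convert: Hardness H = 659.2 HV × 9.807 MPa/HV = 6465 MPa = 6.465e+09 Pa.
As SI base values: W = 3978 N, H = 6.465e+09 Pa, K = 2.264e-06.
Archard volume V = K·W·L/H = 2.264e-06 · 3978 · 2143 / 6.465e+09 = 2.985e-09 m³.

value=2.985e-09 m^3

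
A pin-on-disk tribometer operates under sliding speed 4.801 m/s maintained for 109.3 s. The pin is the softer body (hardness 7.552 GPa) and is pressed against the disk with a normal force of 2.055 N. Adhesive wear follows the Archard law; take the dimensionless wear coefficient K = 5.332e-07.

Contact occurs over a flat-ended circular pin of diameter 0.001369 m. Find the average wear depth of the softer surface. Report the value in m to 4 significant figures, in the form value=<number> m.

The algebra holds exact precision, and the intermediates are shown rounded. Rounded just once: four significant figures.
Convert: Sliding distance L = v·t = 4.801 m/s × 109.3 s = 524.7 m.
Convert: Hardness H = 7.552 GPa = 7.552e+09 Pa.
Convert: Contact area A = π·d²/4 = π·(0.001369 m)²/4 = 1.472e-06 m².
As SI base values: W = 2.055 N, H = 7.552e+09 Pa, K = 5.332e-07.
Archard volume V = K·W·L/H = 5.332e-07 · 2.055 · 524.7 / 7.552e+09 = 7.614e-14 m³.
Depth of wear h = V/A = 7.614e-14 / 1.472e-06 = 5.172e-08 m.

value=5.172e-08 m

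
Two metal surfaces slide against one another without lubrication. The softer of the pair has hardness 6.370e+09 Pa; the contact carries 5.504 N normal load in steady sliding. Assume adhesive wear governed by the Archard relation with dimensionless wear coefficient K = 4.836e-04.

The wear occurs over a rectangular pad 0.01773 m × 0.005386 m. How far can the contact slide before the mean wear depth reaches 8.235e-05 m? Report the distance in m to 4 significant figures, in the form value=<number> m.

value=1.882e+04 m

The computation maintains full precision, and intermediate values are printed rounded. Rounded once at the end: four significant figures.
Contact area A = 0.01773 m × 0.005386 m = 9.549e-05 m².
Expressed in SI base units: W = 5.504 N, H = 6.370e+09 Pa, K = 4.836e-04.
Allowed volume V_lim = h_lim·A = 8.235e-05 · 9.549e-05 = 7.864e-09 m³.
Inverting, life L = V_lim·H/(K·W) = 7.864e-09 · 6.370e+09 / (4.836e-04 · 5.504) = 1.882e+04 m.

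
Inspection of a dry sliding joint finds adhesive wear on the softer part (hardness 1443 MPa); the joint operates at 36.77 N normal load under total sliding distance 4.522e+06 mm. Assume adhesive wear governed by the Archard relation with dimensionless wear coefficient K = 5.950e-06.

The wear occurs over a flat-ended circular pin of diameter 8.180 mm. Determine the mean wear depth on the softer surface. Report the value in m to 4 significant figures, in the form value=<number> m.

Intermediate values appear rounded, and the algebra keeps exact precision. Rounded once at the end, at four significant digits.
Distance covered L = 4.522e+06 mm = 4522 m.
Hardness H = 1443 MPa = 1.443e+09 Pa.
Pin diameter d = 8.180 mm = 0.008180 m. Contact area A = π·d²/4 = π·(0.008180 m)²/4 = 5.255e-05 m².
As SI base values: W = 36.77 N, H = 1.443e+09 Pa, K = 5.950e-06.
Volume removed: V = K·W·L/H = 5.950e-06 · 36.77 · 4522 / 1.443e+09 = 6.856e-10 m³.
Depth h = V/A = 6.856e-10 / 5.255e-05 = 1.305e-05 m.

value=1.305e-05 m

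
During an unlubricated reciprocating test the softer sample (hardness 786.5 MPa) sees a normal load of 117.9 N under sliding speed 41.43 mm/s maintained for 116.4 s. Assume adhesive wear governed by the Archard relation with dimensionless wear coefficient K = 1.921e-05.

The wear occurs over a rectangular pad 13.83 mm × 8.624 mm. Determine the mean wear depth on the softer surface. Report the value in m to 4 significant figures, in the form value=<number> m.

value=1.164e-07 m

All arithmetic holds full float precision. Intermediate values are displayed rounded, and rounded once at the end: 4 significant figures.
Sliding speed v = 41.43 mm/s = 0.04143 m/s. Distance L = v·t = 0.04143 m/s × 116.4 s = 4.822 m.
Hardness H = 786.5 MPa = 7.865e+08 Pa.
Pad sides 13.83 mm × 8.624 mm = 0.01383 m × 0.008624 m. Contact area A = 0.01383 m × 0.008624 m = 1.193e-04 m².
In SI base units: W = 117.9 N, H = 7.865e+08 Pa, K = 1.921e-05.
The Archard volume V = K·W·L/H = 1.921e-05 · 117.9 · 4.822 / 7.865e+08 = 1.389e-11 m³.
Wear depth h = V/A = 1.389e-11 / 1.193e-04 = 1.164e-07 m.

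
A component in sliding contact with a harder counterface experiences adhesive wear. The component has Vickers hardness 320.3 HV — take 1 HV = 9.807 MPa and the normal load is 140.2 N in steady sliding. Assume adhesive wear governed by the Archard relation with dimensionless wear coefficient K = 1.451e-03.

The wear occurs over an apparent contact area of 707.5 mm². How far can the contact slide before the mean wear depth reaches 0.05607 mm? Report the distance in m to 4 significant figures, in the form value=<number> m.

value=612.5 m

The computation maintains full float precision; intermediates are displayed rounded — one final rounding: 4 significant digits.
Hardness H = 320.3 HV × 9.807 MPa/HV = 3141 MPa = 3.141e+09 Pa.
Contact area A = 707.5 mm² = 7.075e-04 m².
Depth limit h_lim = 0.05607 mm = 5.607e-05 m.
Collected in SI base units: W = 140.2 N, H = 3.141e+09 Pa, K = 1.451e-03.
Allowed volume V_lim = h_lim·A = 5.607e-05 · 7.075e-04 = 3.967e-08 m³.
Inverting, life L = V_lim·H/(K·W) = 3.967e-08 · 3.141e+09 / (1.451e-03 · 140.2) = 612.5 m.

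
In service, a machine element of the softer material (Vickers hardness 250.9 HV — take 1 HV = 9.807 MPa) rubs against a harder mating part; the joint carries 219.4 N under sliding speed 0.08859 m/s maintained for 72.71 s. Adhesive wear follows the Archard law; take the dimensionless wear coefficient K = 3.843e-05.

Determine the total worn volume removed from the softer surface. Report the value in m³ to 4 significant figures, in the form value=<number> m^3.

The intermediates appear rounded — all working math carries exact precision — a single final rounding: four significant digits.
Sliding distance L = v·t = 0.08859 m/s × 72.71 s = 6.441 m.
Hardness H = 250.9 HV × 9.807 MPa/HV = 2461 MPa = 2.461e+09 Pa.
Expressed in SI base units: W = 219.4 N, H = 2.461e+09 Pa, K = 3.843e-05.
Archard relation: V = K·W·L/H = 3.843e-05 · 219.4 · 6.441 / 2.461e+09 = 2.207e-11 m³.

value=2.207e-11 m^3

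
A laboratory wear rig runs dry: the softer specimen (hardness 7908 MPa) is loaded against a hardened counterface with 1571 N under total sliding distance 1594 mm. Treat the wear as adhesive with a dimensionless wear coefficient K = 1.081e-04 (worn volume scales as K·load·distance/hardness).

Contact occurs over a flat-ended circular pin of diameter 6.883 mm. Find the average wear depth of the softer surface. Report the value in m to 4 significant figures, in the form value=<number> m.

value=9.200e-07 m

All working math holds exact precision. Intermediates are printed rounded; rounded just once: 4 significant digits.
Convert: Total distance L = 1594 mm = 1.594 m.
Convert: Hardness H = 7908 MPa = 7.908e+09 Pa.
Convert: Pin diameter d = 6.883 mm = 0.006883 m. Contact area A = π·d²/4 = π·(0.006883 m)²/4 = 3.721e-05 m².
In SI base units, W = 1571 N, H = 7.908e+09 Pa, K = 1.081e-04.
Volume removed: V = K·W·L/H = 1.081e-04 · 1571 · 1.594 / 7.908e+09 = 3.423e-11 m³.
Mean wear depth h = V/A = 3.423e-11 / 3.721e-05 = 9.200e-07 m.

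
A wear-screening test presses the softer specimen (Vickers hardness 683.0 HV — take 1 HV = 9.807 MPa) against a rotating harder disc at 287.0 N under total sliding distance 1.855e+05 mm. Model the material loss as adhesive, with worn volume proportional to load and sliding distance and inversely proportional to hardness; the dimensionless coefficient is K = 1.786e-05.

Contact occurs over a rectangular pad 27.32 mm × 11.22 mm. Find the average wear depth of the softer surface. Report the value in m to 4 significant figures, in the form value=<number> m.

value=4.631e-07 m

Every step runs at exact precision — intermediates are printed rounded; one final rounding: four significant figures.
Convert: Distance covered L = 1.855e+05 mm = 185.5 m.
Convert: Hardness H = 683.0 HV × 9.807 MPa/HV = 6698 MPa = 6.698e+09 Pa.
Convert: Pad sides 27.32 mm × 11.22 mm = 0.02732 m × 0.01122 m. Contact area A = 0.02732 m × 0.01122 m = 3.065e-04 m².
SI base units throughout: W = 287.0 N, H = 6.698e+09 Pa, K = 1.786e-05.
Wear volume V = K·W·L/H = 1.786e-05 · 287.0 · 185.5 / 6.698e+09 = 1.420e-10 m³.
Depth of wear h = V/A = 1.420e-10 / 3.065e-04 = 4.631e-07 m.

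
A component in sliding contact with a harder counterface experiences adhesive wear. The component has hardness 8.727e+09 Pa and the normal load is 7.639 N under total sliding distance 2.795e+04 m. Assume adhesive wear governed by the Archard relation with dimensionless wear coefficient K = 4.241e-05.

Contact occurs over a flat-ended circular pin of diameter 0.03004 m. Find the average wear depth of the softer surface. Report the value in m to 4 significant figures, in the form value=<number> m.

The intermediates are displayed rounded; each operation holds full precision — one final rounding, at 4 significant figures.
Convert: Contact area A = π·d²/4 = π·(0.03004 m)²/4 = 7.087e-04 m².
Working in SI base units: W = 7.639 N, H = 8.727e+09 Pa, K = 4.241e-05.
By Archard's law, V = K·W·L/H = 4.241e-05 · 7.639 · 2.795e+04 / 8.727e+09 = 1.038e-09 m³.
Wear depth h = V/A = 1.038e-09 / 7.087e-04 = 1.464e-06 m.

value=1.464e-06 m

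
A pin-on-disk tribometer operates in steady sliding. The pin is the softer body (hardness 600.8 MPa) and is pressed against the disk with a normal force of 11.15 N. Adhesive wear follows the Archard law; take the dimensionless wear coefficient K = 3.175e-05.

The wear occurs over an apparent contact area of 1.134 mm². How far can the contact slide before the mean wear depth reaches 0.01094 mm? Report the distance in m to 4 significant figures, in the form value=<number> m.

The computation runs at full precision. The intermediates appear rounded, and one last rounding, at four significant figures.
Convert: Hardness H = 600.8 MPa = 6.008e+08 Pa.
Convert: Contact area A = 1.134 mm² = 1.134e-06 m².
Convert: Depth limit h_lim = 0.01094 mm = 1.094e-05 m.
As SI base values: W = 11.15 N, H = 6.008e+08 Pa, K = 3.175e-05.
Limit volume V_lim = h_lim·A = 1.094e-05 · 1.134e-06 = 1.241e-11 m³.
Sliding life L = V_lim·H/(K·W) = 1.241e-11 · 6.008e+08 / (3.175e-05 · 11.15) = 21.05 m.

value=21.05 m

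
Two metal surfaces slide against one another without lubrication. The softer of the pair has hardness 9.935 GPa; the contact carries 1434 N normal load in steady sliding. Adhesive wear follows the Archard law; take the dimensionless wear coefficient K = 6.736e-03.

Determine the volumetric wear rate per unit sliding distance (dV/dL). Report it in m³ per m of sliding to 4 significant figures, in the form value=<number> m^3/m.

value=9.723e-10 m^3/m

Intermediate values are printed rounded. Each operation carries full precision, and one final rounding to 4 significant digits.
Convert: Hardness H = 9.935 GPa = 9.935e+09 Pa.
As SI base values: W = 1434 N, H = 9.935e+09 Pa, K = 6.736e-03.
Wear rate dV/dL = K·W/H, so: 6.736e-03 · 1434 / 9.935e+09 = 9.723e-10 m³/m.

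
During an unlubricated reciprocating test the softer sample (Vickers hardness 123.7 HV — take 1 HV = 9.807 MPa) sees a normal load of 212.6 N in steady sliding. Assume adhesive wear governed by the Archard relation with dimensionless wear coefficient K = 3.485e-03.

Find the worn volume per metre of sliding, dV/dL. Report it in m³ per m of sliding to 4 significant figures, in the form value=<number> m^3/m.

value=6.107e-10 m^3/m

All arithmetic maintains full float precision — intermediate values are displayed rounded — one last rounding: 4 significant digits.
Convert: Hardness H = 123.7 HV × 9.807 MPa/HV = 1213 MPa = 1.213e+09 Pa.
Collected in SI base units: W = 212.6 N, H = 1.213e+09 Pa, K = 3.485e-03.
The wear rate dV/dL = K·W/H, so: 3.485e-03 · 212.6 / 1.213e+09 = 6.107e-10 m³/m.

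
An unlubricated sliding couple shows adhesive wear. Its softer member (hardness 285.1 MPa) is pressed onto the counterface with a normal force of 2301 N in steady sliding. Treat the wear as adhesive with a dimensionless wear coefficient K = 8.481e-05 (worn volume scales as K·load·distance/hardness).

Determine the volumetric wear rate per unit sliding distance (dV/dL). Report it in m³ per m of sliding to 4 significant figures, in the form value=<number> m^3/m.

value=6.845e-10 m^3/m

Intermediate values appear rounded; the algebra maintains exact precision, and rounded once at the end: four significant figures.
Hardness H = 285.1 MPa = 2.851e+08 Pa.
SI base units throughout: W = 2301 N, H = 2.851e+08 Pa, K = 8.481e-05.
The wear rate dV/dL = K·W/H — distance-free: 8.481e-05 · 2301 / 2.851e+08 = 6.845e-10 m³/m.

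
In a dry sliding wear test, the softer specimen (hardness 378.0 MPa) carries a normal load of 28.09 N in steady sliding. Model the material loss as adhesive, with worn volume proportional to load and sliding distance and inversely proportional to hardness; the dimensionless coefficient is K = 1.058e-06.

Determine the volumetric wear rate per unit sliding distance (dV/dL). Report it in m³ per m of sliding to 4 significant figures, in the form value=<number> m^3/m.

value=7.862e-14 m^3/m

The computation runs at exact precision, and the intermediates appear rounded, and rounded once at the end, at four significant digits.
Convert: Hardness H = 378.0 MPa = 3.780e+08 Pa.
In SI base units: W = 28.09 N, H = 3.780e+08 Pa, K = 1.058e-06.
Volumetric rate dV/dL = K·W/H — distance-free: 1.058e-06 · 28.09 / 3.780e+08 = 7.862e-14 m³/m.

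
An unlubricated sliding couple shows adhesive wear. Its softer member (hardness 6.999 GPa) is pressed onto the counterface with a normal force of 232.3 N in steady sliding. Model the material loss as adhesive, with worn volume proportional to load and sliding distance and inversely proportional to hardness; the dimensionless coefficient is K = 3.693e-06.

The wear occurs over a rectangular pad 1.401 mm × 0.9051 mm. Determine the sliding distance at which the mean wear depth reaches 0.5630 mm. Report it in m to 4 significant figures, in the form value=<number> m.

value=5824 m

The intermediates are displayed rounded. Each operation holds exact precision. Rounded once at the end: four significant digits.
Hardness H = 6.999 GPa = 6.999e+09 Pa.
Pad sides 1.401 mm × 0.9051 mm = 1.401e-03 m × 9.051e-04 m. Contact area A = 1.401e-03 m × 9.051e-04 m = 1.268e-06 m².
Depth limit h_lim = 0.5630 mm = 5.630e-04 m.
SI base units throughout: W = 232.3 N, H = 6.999e+09 Pa, K = 3.693e-06.
At the depth limit, V_lim = h_lim·A = 5.630e-04 · 1.268e-06 = 7.139e-10 m³.
Life L = V_lim·H/(K·W) = 7.139e-10 · 6.999e+09 / (3.693e-06 · 232.3) = 5824 m.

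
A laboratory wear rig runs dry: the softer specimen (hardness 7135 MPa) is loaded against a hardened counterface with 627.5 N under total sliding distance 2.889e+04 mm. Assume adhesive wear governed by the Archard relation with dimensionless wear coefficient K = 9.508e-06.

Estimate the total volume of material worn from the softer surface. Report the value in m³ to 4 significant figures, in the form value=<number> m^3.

value=2.416e-11 m^3

The algebra carries exact precision — intermediate values appear rounded. Rounded once at the end, at four significant digits.
Total distance L = 2.889e+04 mm = 28.89 m.
Hardness H = 7135 MPa = 7.135e+09 Pa.
As SI base values: W = 627.5 N, H = 7.135e+09 Pa, K = 9.508e-06.
Worn volume V = K·W·L/H = 9.508e-06 · 627.5 · 28.89 / 7.135e+09 = 2.416e-11 m³.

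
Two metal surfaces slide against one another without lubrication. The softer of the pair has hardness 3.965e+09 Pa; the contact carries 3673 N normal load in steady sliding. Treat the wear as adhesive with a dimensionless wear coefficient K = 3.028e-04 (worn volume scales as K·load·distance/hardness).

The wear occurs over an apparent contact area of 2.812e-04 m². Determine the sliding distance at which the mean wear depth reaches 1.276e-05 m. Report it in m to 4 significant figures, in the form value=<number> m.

value=12.79 m

The computation maintains full precision. Shown intermediates are rounded, and one final rounding, at four significant digits.
Working in SI base units: W = 3673 N, H = 3.965e+09 Pa, K = 3.028e-04.
Wearable volume V_lim = h_lim·A = 1.276e-05 · 2.812e-04 = 3.588e-09 m³.
Inverting, life L = V_lim·H/(K·W) = 3.588e-09 · 3.965e+09 / (3.028e-04 · 3673) = 12.79 m.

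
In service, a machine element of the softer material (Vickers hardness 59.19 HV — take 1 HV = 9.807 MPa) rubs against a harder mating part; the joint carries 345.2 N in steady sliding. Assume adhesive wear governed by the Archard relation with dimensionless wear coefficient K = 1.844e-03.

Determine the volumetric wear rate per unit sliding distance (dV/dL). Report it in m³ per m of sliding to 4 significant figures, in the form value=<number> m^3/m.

value=1.097e-09 m^3/m

The computation maintains full precision — the intermediates appear rounded; one final rounding, at 4 significant digits.
Convert: Hardness H = 59.19 HV × 9.807 MPa/HV = 580.5 MPa = 5.805e+08 Pa.
Restated in SI base units: W = 345.2 N, H = 5.805e+08 Pa, K = 1.844e-03.
Volumetric rate dV/dL = K·W/H — distance-free: 1.844e-03 · 345.2 / 5.805e+08 = 1.097e-09 m³/m.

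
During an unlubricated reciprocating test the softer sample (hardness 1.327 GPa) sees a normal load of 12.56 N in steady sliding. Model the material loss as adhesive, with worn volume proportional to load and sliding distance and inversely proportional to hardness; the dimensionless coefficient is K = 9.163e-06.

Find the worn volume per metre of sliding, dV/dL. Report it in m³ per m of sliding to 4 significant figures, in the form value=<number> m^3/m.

The algebra maintains exact precision. Intermediate values are printed rounded; rounded just once: four significant digits.
Hardness H = 1.327 GPa = 1.327e+09 Pa.
Restated in SI base units: W = 12.56 N, H = 1.327e+09 Pa, K = 9.163e-06.
Rate of wear dV/dL = K·W/H, per unit distance: 9.163e-06 · 12.56 / 1.327e+09 = 8.673e-14 m³/m.

value=8.673e-14 m^3/m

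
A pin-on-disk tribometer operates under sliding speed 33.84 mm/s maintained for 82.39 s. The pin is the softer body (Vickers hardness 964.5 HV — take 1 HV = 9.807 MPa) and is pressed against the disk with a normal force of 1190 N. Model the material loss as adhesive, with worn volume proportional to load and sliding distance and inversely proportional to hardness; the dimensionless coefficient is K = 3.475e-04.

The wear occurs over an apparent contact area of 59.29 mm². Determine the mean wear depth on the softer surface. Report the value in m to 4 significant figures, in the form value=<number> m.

value=2.056e-06 m

Every step carries full float precision, and intermediate values appear rounded. Rounded once at the end, at four significant figures.
Convert: Sliding speed v = 33.84 mm/s = 0.03384 m/s. Distance L = v·t = 0.03384 m/s × 82.39 s = 2.788 m.
Convert: Hardness H = 964.5 HV × 9.807 MPa/HV = 9459 MPa = 9.459e+09 Pa.
Convert: Contact area A = 59.29 mm² = 5.929e-05 m².
Restated in SI base units: W = 1190 N, H = 9.459e+09 Pa, K = 3.475e-04.
Volume removed: V = K·W·L/H = 3.475e-04 · 1190 · 2.788 / 9.459e+09 = 1.219e-10 m³.
Depth of wear h = V/A = 1.219e-10 / 5.929e-05 = 2.056e-06 m.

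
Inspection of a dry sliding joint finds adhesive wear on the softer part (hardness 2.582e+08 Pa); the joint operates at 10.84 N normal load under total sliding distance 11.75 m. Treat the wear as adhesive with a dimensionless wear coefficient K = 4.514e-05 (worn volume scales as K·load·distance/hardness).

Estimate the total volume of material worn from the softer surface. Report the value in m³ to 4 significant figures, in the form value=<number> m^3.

Intermediates appear rounded; the computation holds full precision — one last rounding to four significant digits.
Restated in SI base units: W = 10.84 N, H = 2.582e+08 Pa, K = 4.514e-05.
Wear volume V = K·W·L/H = 4.514e-05 · 10.84 · 11.75 / 2.582e+08 = 2.227e-11 m³.

value=2.227e-11 m^3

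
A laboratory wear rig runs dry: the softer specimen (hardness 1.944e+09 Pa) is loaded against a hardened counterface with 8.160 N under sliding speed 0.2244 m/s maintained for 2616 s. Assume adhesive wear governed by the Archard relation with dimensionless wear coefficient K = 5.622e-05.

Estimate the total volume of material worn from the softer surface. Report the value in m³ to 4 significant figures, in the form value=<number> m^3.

Every step holds exact precision, and displayed values are rounded — one final rounding: four significant digits.
Total distance L = v·t = 0.2244 m/s × 2616 s = 587.0 m.
In SI base units, W = 8.160 N, H = 1.944e+09 Pa, K = 5.622e-05.
Volume removed: V = K·W·L/H = 5.622e-05 · 8.160 · 587.0 / 1.944e+09 = 1.385e-10 m³.

value=1.385e-10 m^3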